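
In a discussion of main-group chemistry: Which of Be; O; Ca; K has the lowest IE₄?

IE_4 is the cost of taking one more electron from the +3 cation: Be³⁺ is already 1 electron into the core; O³⁺ still has 3 valence electrons; Ca³⁺ is already 1 electron into the core; K³⁺ is already 2 electrons into the core.
Usually core removal costs more than valence removal, but here the competition is close: a tightly held n=2 valence electron can cost more to remove than an n=3 core electron, so the actual values have to decide it.
Tabulated IE_4 (kJ/mol): Be 21007, O 7469, Ca 6491, K 5877.
So the fourth ionization energies run K < Ca < O < Be.

K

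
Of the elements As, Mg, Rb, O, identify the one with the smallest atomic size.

O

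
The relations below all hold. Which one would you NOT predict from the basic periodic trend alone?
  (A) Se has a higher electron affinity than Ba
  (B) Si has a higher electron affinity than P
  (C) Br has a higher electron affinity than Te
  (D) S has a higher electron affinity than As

(B)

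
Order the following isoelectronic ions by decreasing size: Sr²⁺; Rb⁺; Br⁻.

Br⁻ > Rb⁺ > Sr²⁺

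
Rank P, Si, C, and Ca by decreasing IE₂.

IE_2 is the cost of taking one more electron from the +1 cation: P⁺ still has 4 valence electrons; Si⁺ still has 3 valence electrons; C⁺ still has 3 valence electrons; Ca⁺ still has 1 valence electron.
All are still removing valence electrons, so compare the +1 ions as you would atoms: IE_2 generally rises across a period (higher Z_eff) and falls down a group (larger shell), subject to the usual subshell exceptions.
Valence configurations: P⁺ [Ne]3s²3p², Si⁺ [Ne]3s²3p¹, C⁺ [He]2s²2p¹, Ca⁺ [Ar]4s¹.
The numbers (kJ/mol): P 1907, Si 1577, C 2353, Ca 1145.
Putting it together, IE_2: Ca < Si < P < C.

C, P, Si, Ca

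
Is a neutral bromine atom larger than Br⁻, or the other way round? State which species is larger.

Br⁻

Forming Br⁻ adds 1 electron to Br. More electron–electron repulsion in the same shell, with unchanged nuclear charge, lets the cloud expand.
An anion is larger than its parent atom: Br⁻ > Br.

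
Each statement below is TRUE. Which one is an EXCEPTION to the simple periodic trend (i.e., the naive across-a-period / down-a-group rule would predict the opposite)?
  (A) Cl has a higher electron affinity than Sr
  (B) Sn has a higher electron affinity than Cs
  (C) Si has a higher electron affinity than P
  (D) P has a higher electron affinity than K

(C)

The general trend: electron affinity increases across a period and decreases down a group.
(A) Cl (period 3, group 17) vs Sr (period 5, group 2): the stated order agrees with the simple trend.
(B) Sn (period 5, group 14) vs Cs (period 6, group 1): the stated order agrees with the simple trend.
(C) Si (period 3, group 14) vs P (period 3, group 15): the stated order contradicts the simple trend.
(D) P (period 3, group 15) vs K (period 4, group 1): the stated order agrees with the simple trend.
The exception is (C): adding an electron to P's half-filled 3p³ is unfavourable, so Si (3p²) has the more exothermic EA.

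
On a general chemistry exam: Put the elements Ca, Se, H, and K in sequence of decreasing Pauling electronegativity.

H is in period 1, group 1; K is in period 4, group 1; Ca is in period 4, group 2; Se is in period 4, group 16.
Electronegativity increases across a period and decreases down a group, tracking effective nuclear charge and atomic size.
Here both period and group differ, so the two effects have to be weighed against each other.
Ca > K: both are in period 4; the period trend gives Ca the larger value.
H > Ca: period and group pull opposite ways; the down-group shift dominates (2.20 vs 1.00).
Se > H: the two effects oppose for this pair; the across-period effect wins (2.55 vs 2.20).
Approximate values (Pauling): H 2.20, K 0.82, Ca 1.00, Se 2.55.
So from highest to lowest: Se > H > Ca > K.

Se > H > Ca > K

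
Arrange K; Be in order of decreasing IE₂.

Consider each +1 ion: K⁺ is the bare [Ar] core; Be⁺ still has 1 valence electron.
Pulling an electron out of a noble-gas core costs far more than removing a remaining valence electron, so K sits at the high end of IE_2.
Tabulated IE_2 (kJ/mol): K 3052, Be 1757.
Overall IE_2 order: Be < K.

K, Be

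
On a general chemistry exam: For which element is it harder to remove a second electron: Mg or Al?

The second ionization energy removes an electron from the +1 ion. For each element: Mg⁺ still has 1 valence electron; Al⁺ still has 2 valence electrons.
All are still removing valence electrons, so compare the +1 ions as you would atoms: IE_2 generally rises across a period (higher Z_eff) and falls down a group (larger shell), subject to the usual subshell exceptions.
Valence configurations: Mg⁺ [Ne]3s¹, Al⁺ [Ne]3s².
The numbers (kJ/mol): Mg 1451, Al 1817.
Hence IE_2: Mg < Al.

Al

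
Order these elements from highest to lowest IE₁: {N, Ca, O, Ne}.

Ne > N > O > Ca

N is in period 2, group 15; O is in period 2, group 16; Ne is in period 2, group 18; Ca is in period 4, group 2.
Removing the outermost electron gets harder across a period and easier down a group.
These span different periods and groups, so the two trends combine.
O > Ca: both effects reinforce here, so O is clearly the higher of the two.
N > O: this pair runs against the simple trend — see the exception note.
Ne > N: Ne lies to the right of N in period 2, so the across-period effect alone puts Ne higher.
Note the exception: N has a higher first ionization energy than O, contrary to the simple trend — pairing an electron in O's 2p⁴ costs repulsion energy, so O ionizes more easily than half-filled N (2p³).
For reference (kJ/mol): N 1402, O 1314, Ne 2081, Ca 590.
So from highest to lowest: Ne > N > O > Ca.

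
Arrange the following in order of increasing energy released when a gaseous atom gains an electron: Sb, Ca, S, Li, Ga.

Ca, Ga, Li, Sb, S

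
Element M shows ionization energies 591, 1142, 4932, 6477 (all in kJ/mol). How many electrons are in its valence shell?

Look for the largest jump between consecutive ionization energies: IE3/IE2 ≈ 4.3, far larger than any earlier ratio.
That jump marks the point where a core electron is being removed. So the atom has 2 valence electrons.

2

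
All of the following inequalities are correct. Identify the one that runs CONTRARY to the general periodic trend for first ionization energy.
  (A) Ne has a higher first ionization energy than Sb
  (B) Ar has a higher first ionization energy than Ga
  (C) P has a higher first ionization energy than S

(C)

The general trend: first ionization energy increases across a period and decreases down a group.
(A) Ne (period 2, group 18) vs Sb (period 5, group 15): the stated order agrees with the simple trend.
(B) Ar (period 3, group 18) vs Ga (period 4, group 13): the stated order agrees with the simple trend.
(C) P (period 3, group 15) vs S (period 3, group 16): the stated order contradicts the simple trend.
The exception is (C): S (3p⁴) ionizes more easily than half-filled P (3p³) because the paired 3p electron in S is pushed out by e⁻–e⁻ repulsion.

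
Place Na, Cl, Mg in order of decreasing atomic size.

Na > Mg > Cl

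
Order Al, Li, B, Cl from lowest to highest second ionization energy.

Al < Cl < B < Li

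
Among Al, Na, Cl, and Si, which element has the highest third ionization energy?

Na

IE_3 is the cost of taking one more electron from the +2 cation: Al²⁺ still has 1 valence electron; Na²⁺ is already 1 electron into the core; Cl²⁺ still has 5 valence electrons; Si²⁺ still has 2 valence electrons.
Breaking into a closed-shell core is much more expensive than removing a leftover valence electron — Na has the largest IE_3 here.
Valence configurations: Al²⁺ [Ne]3s¹, Cl²⁺ [Ne]3s²3p³, Si²⁺ [Ne]3s².
The numbers (kJ/mol): Al 2745, Na 6910, Cl 3822, Si 3232.
Hence IE_3: Al < Si < Cl < Na.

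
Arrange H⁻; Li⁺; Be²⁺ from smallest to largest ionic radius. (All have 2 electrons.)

All of these have 2 electrons, so size is governed by nuclear charge alone: the more protons, the stronger the pull on the same electron cloud, and the smaller the ion.
Nuclear charges: Be²⁺ (Z=4), Li⁺ (Z=3), H⁻ (Z=1).
Smallest to largest: Be²⁺ < Li⁺ < H⁻.

Be²⁺ < Li⁺ < H⁻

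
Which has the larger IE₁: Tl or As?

Removing the outermost electron gets harder across a period and easier down a group.
These span different periods and groups, so the two trends combine.
As > Tl: both effects reinforce here, so As is clearly the higher of the two.
For reference (kJ/mol): As 947, Tl 589.
So As has the larger IE₁ (As > Tl).

As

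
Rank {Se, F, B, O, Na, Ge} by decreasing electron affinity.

F > Se > O > Ge > Na > B

Electron affinity generally becomes more exothermic across a period toward the halogens and less exothermic down a group.
Here both period and group differ, so the two effects have to be weighed against each other.
Na > B: this pair runs against the simple trend — see the exception note.
Ge > Na: period and group pull opposite ways; the across-period shift dominates (119 vs 53 kJ/mol).
O > Ge: both effects reinforce here, so O is clearly the higher of the two.
Se > O: this pair runs against the simple trend — see the exception note.
F > Se: relative to Se, both the across-period and down-group shifts push F's electron affinity up.
Note the exception: Na has a higher electron affinity than B, contrary to the simple trend — B's ns²np¹ configuration gives only a small electron affinity — the sparsely filled np subshell binds an added electron weakly.
Note the exception: Se has a higher electron affinity than O, contrary to the simple trend — O's compact 2p subshell gives strong electron–electron repulsion on the added electron.
Approximate values (kJ/mol): B 27, O 141, F 328, Na 53, Ge 119, Se 195.
So from highest to lowest: F > Se > O > Ge > Na > B.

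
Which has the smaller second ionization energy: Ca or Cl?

Ca

IE_2 is the cost of taking one more electron from the +1 cation: Ca⁺ still has 1 valence electron; Cl⁺ still has 6 valence electrons.
All are still removing valence electrons, so compare the +1 ions as you would atoms: IE_2 generally rises across a period (higher Z_eff) and falls down a group (larger shell), subject to the usual subshell exceptions.
Valence configurations: Ca⁺ [Ar]4s¹, Cl⁺ [Ne]3s²3p⁴.
Approximate IE_2 values (kJ/mol): Ca 1145, Cl 2298.
So the second ionization energies run Ca < Cl.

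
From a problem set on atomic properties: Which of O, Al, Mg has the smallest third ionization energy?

Al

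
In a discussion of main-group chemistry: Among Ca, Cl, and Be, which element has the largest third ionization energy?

Be

After 2 electrons have been removed, what remains? Ca²⁺ is the bare [Ar] core; Cl²⁺ still has 5 valence electrons; Be²⁺ is the bare [He] core.
Pulling an electron out of a noble-gas core costs far more than removing a remaining valence electron, so Ca and Be sit at the high end of IE_3.
Tabulated IE_3 (kJ/mol): Ca 4912, Cl 3822, Be 14849.
Overall IE_3 order: Cl < Ca < Be.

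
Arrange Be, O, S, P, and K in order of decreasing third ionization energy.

Be > O > K > S > P

After 2 electrons have been removed, what remains? Be²⁺ is the bare [He] core; O²⁺ still has 4 valence electrons; S²⁺ still has 4 valence electrons; P²⁺ still has 3 valence electrons; K²⁺ is already 1 electron into the core.
Usually core removal costs more than valence removal, but here the competition is close: a tightly held n=2 valence electron can cost more to remove than an n=3 core electron, so the actual values have to decide it.
Valence configurations: O²⁺ [He]2s²2p², S²⁺ [Ne]3s²3p², P²⁺ [Ne]3s²3p¹.
Tabulated IE_3 (kJ/mol): Be 14849, O 5300, S 3357, P 2914, K 4420.
Putting it together, IE_3: P < S < K < O < Be.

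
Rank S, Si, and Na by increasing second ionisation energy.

Si < S < Na

Consider each +1 ion: S⁺ still has 5 valence electrons; Si⁺ still has 3 valence electrons; Na⁺ is the bare [Ne] core.
Core electrons are held far more tightly than valence electrons, so Na tops the IE_2 order.
Valence configurations: S⁺ [Ne]3s²3p³, Si⁺ [Ne]3s²3p¹.
Tabulated IE_2 (kJ/mol): S 2252, Si 1577, Na 4562.
Hence IE_2: Si < S < Na.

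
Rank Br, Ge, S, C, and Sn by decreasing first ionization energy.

C is in period 2, group 14; S is in period 3, group 16; Ge is in period 4, group 14; Br is in period 4, group 17; Sn is in period 5, group 14.
IE₁ increases left→right with effective nuclear charge and decreases top→bottom as the valence shell moves farther out.
Neither a single period nor a single group — weigh both effects.
Ge > Sn: they share group 14; the group trend gives Ge the larger value.
S > Ge: relative to Ge, both the across-period and down-group shifts push S's first ionization energy up.
C > S: the two effects oppose for this pair; the down-group effect wins (1086 vs 1000 kJ/mol).
Br > C: the two effects oppose for this pair; the across-period effect wins (1140 vs 1086 kJ/mol).
Tabulated first ionization energy (kJ/mol): C 1086, S 1000, Ge 762, Br 1140, Sn 709.
So from highest to lowest: Br > C > S > Ge > Sn.

Br > C > S > Ge > Sn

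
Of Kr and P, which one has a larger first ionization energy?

P is in period 3, group 15; Kr is in period 4, group 18.
Removing the outermost electron gets harder across a period and easier down a group.
These span different periods and groups, so the two trends combine.
Kr > P: the two effects oppose for this pair; the across-period effect wins (1351 vs 1012 kJ/mol).
Tabulated first ionization energy (kJ/mol): P 1012, Kr 1351.
So Kr has the larger first ionization energy (Kr > P).

Kr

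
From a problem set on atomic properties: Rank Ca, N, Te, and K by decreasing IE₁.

N > Te > Ca > K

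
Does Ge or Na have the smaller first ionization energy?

Na is in period 3, group 1; Ge is in period 4, group 14.
IE₁ increases left→right with effective nuclear charge and decreases top→bottom as the valence shell moves farther out.
Neither a single period nor a single group — weigh both effects.
Ge > Na: period and group pull opposite ways; the across-period shift dominates (762 vs 496 kJ/mol).
Tabulated first ionization energy (kJ/mol): Na 496, Ge 762.
So Na has the smaller first ionization energy (Na < Ge).

Na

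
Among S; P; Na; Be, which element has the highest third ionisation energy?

Be

After 2 electrons have been removed, what remains? S²⁺ still has 4 valence electrons; P²⁺ still has 3 valence electrons; Na²⁺ is already 1 electron into the core; Be²⁺ is the bare [He] core.
Pulling an electron out of a noble-gas core costs far more than removing a remaining valence electron, so Na and Be sit at the high end of IE_3.
Valence configurations: S²⁺ [Ne]3s²3p², P²⁺ [Ne]3s²3p¹.
The numbers (kJ/mol): S 3357, P 2914, Na 6910, Be 14849.
Overall IE_3 order: P < S < Na < Be.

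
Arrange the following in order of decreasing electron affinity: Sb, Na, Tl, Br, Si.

Br > Si > Sb > Na > Tl

Atoms with high Z_eff and room in the valence shell (especially the halogens) have the most exothermic electron affinities.
These span different periods and groups, so the two trends combine.
Na > Tl: the two effects oppose for this pair; the down-group effect wins (53 vs 19 kJ/mol).
Sb > Na: the two effects oppose for this pair; the across-period effect wins (103 vs 53 kJ/mol).
Si > Sb: the two effects oppose for this pair; the down-group effect wins (134 vs 103 kJ/mol).
Br > Si: period and group pull opposite ways; the across-period shift dominates (325 vs 134 kJ/mol).
For reference (kJ/mol): Na 53, Si 134, Br 325, Sb 103, Tl 19.
So from highest to lowest: Br > Si > Sb > Na > Tl.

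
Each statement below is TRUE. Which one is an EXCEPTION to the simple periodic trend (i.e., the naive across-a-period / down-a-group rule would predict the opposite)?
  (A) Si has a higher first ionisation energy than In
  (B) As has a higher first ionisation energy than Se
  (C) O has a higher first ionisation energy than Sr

(B)

The general trend: first ionisation energy increases across a period and decreases down a group.
(A) Si (period 3, group 14) vs In (period 5, group 13): the stated order agrees with the simple trend.
(B) As (period 4, group 15) vs Se (period 4, group 16): the stated order contradicts the simple trend.
(C) O (period 2, group 16) vs Sr (period 5, group 2): the stated order agrees with the simple trend.
The exception is (B): Se (4p⁴) ionizes more easily than half-filled As (4p³).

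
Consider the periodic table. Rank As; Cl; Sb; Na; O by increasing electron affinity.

O is in period 2, group 16; Na is in period 3, group 1; Cl is in period 3, group 17; As is in period 4, group 15; Sb is in period 5, group 15.
Electron affinity generally becomes more exothermic across a period toward the halogens and less exothermic down a group.
Here both period and group differ, so the two effects have to be weighed against each other.
As > Na: the two effects oppose for this pair; the across-period effect wins (78 vs 53 kJ/mol).
Sb > As: this pair runs against the simple trend — see the exception note.
O > Sb: both effects reinforce here, so O is clearly the higher of the two.
Cl > O: period and group pull opposite ways; the across-period shift dominates (349 vs 141 kJ/mol).
Note the exception: Sb has a higher electron affinity than As, contrary to the simple trend — both are half-filled np³, but the pairing/repulsion penalty for the added electron shrinks as the p orbitals become larger and more diffuse down the group, and for Sb that outweighs the weaker nuclear attraction.
For reference (kJ/mol): O 141, Na 53, Cl 349, As 78, Sb 103.
So from lowest to highest: Na < As < Sb < O < Cl.

Na, As, Sb, O, Cl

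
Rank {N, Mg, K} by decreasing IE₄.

Mg, N, K

After 3 electrons have been removed, what remains? N³⁺ still has 2 valence electrons; Mg³⁺ is already 1 electron into the core; K³⁺ is already 2 electrons into the core.
Usually core removal costs more than valence removal, but here the competition is close: a tightly held n=2 valence electron can cost more to remove than an n=3 core electron, so the actual values have to decide it.
Tabulated IE_4 (kJ/mol): N 7475, Mg 10543, K 5877.
Overall IE_4 order: K < N < Mg.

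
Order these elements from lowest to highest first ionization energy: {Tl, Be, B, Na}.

Be is in period 2, group 2; B is in period 2, group 13; Na is in period 3, group 1; Tl is in period 6, group 13.
IE₁ increases left→right with effective nuclear charge and decreases top→bottom as the valence shell moves farther out.
These span different periods and groups, so the two trends combine.
Tl > Na: the two effects oppose for this pair; the across-period effect wins (589 vs 496 kJ/mol).
B > Tl: B sits above Tl in group 13, so the down-group effect alone puts B higher.
Be > B: this pair runs against the simple trend — see the exception note.
Note the exception: Be has a higher first ionization energy than B, contrary to the simple trend — removing B's lone 2p electron is easier than breaking Be's filled 2s².
Approximate values (kJ/mol): Be 900, B 801, Na 496, Tl 589.
So from lowest to highest: Na < Tl < B < Be.

Na, Tl, B, Be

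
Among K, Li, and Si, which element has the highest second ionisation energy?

After 1 electron has been removed, what remains? K⁺ is the bare [Ar] core; Li⁺ is the bare [He] core; Si⁺ still has 3 valence electrons.
Pulling an electron out of a noble-gas core costs far more than removing a remaining valence electron, so K and Li sit at the high end of IE_2.
Tabulated IE_2 (kJ/mol): K 3052, Li 7298, Si 1577.
Overall IE_2 order: Si < K < Li.

Li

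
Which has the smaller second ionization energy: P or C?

IE_2 is the cost of taking one more electron from the +1 cation: P⁺ still has 4 valence electrons; C⁺ still has 3 valence electrons.
All are still removing valence electrons, so compare the +1 ions as you would atoms: IE_2 generally rises across a period (higher Z_eff) and falls down a group (larger shell), subject to the usual subshell exceptions.
Valence configurations: P⁺ [Ne]3s²3p², C⁺ [He]2s²2p¹.
Approximate IE_2 values (kJ/mol): P 1907, C 2353.
So the second ionization energies run P < C.

P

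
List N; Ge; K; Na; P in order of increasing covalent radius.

N, P, Ge, Na, K

N is in period 2, group 15; Na is in period 3, group 1; P is in period 3, group 15; K is in period 4, group 1; Ge is in period 4, group 14.
Radius decreases left→right (rising Z_eff, same n) and increases top→bottom (higher n).
Neither a single period nor a single group — weigh both effects.
P > N: they share group 15; the group trend gives P the larger value.
Ge > P: both effects reinforce here, so Ge is clearly the larger of the two.
Na > Ge: period and group pull opposite ways; the across-period shift dominates (155 vs 121 pm).
K > Na: K sits below Na in group 1, so the down-group effect alone puts K larger.
For reference (pm): N 71, Na 155, P 111, K 196, Ge 121.
So from smallest to largest: N < P < Ge < Na < K.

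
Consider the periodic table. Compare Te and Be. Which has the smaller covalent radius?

Be

Across a period the added protons contract the valence shell; down a group each new principal shell makes the atom larger.
Here both period and group differ, so the two effects have to be weighed against each other.
Te > Be: the two effects oppose for this pair; the down-group effect wins (136 vs 102 pm).
Tabulated atomic radius (pm): Be 102, Te 136.
So Be has the smaller covalent radius (Be < Te).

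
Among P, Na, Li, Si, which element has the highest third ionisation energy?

After 2 electrons have been removed, what remains? P²⁺ still has 3 valence electrons; Na²⁺ is already 1 electron into the core; Li²⁺ is already 1 electron into the core; Si²⁺ still has 2 valence electrons.
Core electrons are held far more tightly than valence electrons, so Na and Li top the IE_3 order.
Valence configurations: P²⁺ [Ne]3s²3p¹, Si²⁺ [Ne]3s².
P²⁺ loses a lone 3p electron whereas Si²⁺ must break into a filled 3s² pair, so IE_3(Si) > IE_3(P) even though P has the higher nuclear charge.
Approximate IE_3 values (kJ/mol): P 2914, Na 6910, Li 11815, Si 3232.
So the third ionization energies run P < Si < Na < Li.

Li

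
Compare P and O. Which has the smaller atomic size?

O

O is in period 2, group 16; P is in period 3, group 15.
Radius decreases left→right (rising Z_eff, same n) and increases top→bottom (higher n).
These span different periods and groups, so the two trends combine.
P > O: both effects reinforce here, so P is clearly the larger of the two.
Tabulated atomic radius (pm): O 63, P 111.
So O has the smaller atomic size (O < P).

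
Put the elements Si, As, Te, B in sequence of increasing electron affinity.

B < As < Si < Te

Atoms with high Z_eff and room in the valence shell (especially the halogens) have the most exothermic electron affinities.
These sit on a diagonal, where the across-period and down-group effects partly cancel.
As > B: the two effects oppose for this pair; the across-period effect wins (78 vs 27 kJ/mol).
Si > As: the two effects oppose for this pair; the down-group effect wins (134 vs 78 kJ/mol).
Te > Si: the two effects oppose for this pair; the across-period effect wins (190 vs 134 kJ/mol).
Approximate values (kJ/mol): B 27, Si 134, As 78, Te 190.
So from lowest to highest: B < As < Si < Te.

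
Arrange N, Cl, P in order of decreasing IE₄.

After 3 electrons have been removed, what remains? N³⁺ still has 2 valence electrons; Cl³⁺ still has 4 valence electrons; P³⁺ still has 2 valence electrons.
All are still removing valence electrons, so compare the +3 ions as you would atoms: IE_4 generally rises across a period (higher Z_eff) and falls down a group (larger shell), subject to the usual subshell exceptions.
Valence configurations: N³⁺ [He]2s², Cl³⁺ [Ne]3s²3p², P³⁺ [Ne]3s².
The numbers (kJ/mol): N 7475, Cl 5159, P 4964.
So the fourth ionization energies run P < Cl < N.

N > Cl > P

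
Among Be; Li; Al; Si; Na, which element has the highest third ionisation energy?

The third ionization energy removes an electron from the +2 ion. For each element: Be²⁺ is the bare [He] core; Li²⁺ is already 1 electron into the core; Al²⁺ still has 1 valence electron; Si²⁺ still has 2 valence electrons; Na²⁺ is already 1 electron into the core.
Pulling an electron out of a noble-gas core costs far more than removing a remaining valence electron, so Na, Li and Be sit at the high end of IE_3.
Valence configurations: Al²⁺ [Ne]3s¹, Si²⁺ [Ne]3s².
Tabulated IE_3 (kJ/mol): Be 14849, Li 11815, Al 2745, Si 3232, Na 6910.
Putting it together, IE_3: Al < Si < Na < Li < Be.

Be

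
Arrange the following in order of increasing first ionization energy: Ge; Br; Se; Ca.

Ca is in period 4, group 2; Ge is in period 4, group 14; Se is in period 4, group 16; Br is in period 4, group 17.
Removing the outermost electron gets harder across a period and easier down a group.
All lie in period 4, so first ionization energy increases left to right.
So from lowest to highest: Ca < Ge < Se < Br.

Ca < Ge < Se < Br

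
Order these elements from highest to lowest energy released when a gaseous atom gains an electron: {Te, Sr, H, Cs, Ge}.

H is in period 1, group 1; Ge is in period 4, group 14; Sr is in period 5, group 2; Te is in period 5, group 16; Cs is in period 6, group 1.
Atoms with high Z_eff and room in the valence shell (especially the halogens) have the most exothermic electron affinities.
Here both period and group differ, so the two effects have to be weighed against each other.
Cs > Sr: this pair runs against the simple trend — see the exception note.
H > Cs: H sits above Cs in group 1, so the down-group effect alone puts H higher.
Ge > H: period and group pull opposite ways; the across-period shift dominates (119 vs 73 kJ/mol).
Te > Ge: period and group pull opposite ways; the across-period shift dominates (190 vs 119 kJ/mol).
Note the exception: Cs has a higher electron affinity than Sr, contrary to the simple trend — adding an electron to Sr (ns²) has to open a new, higher-energy np subshell, which is unfavourable.
Approximate values (kJ/mol): H 73, Ge 119, Sr 5, Te 190, Cs 46.
So from highest to lowest: Te > Ge > H > Cs > Sr.

Te, Ge, H, Cs, Sr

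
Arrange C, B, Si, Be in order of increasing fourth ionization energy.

Si < C < Be < B

After 3 electrons have been removed, what remains? C³⁺ still has 1 valence electron; B³⁺ is the bare [He] core; Si³⁺ still has 1 valence electron; Be³⁺ is already 1 electron into the core.
Core electrons are held far more tightly than valence electrons, so Be and B top the IE_4 order.
Valence configurations: C³⁺ [He]2s¹, Si³⁺ [Ne]3s¹.
The numbers (kJ/mol): C 6223, B 25026, Si 4356, Be 21007.
Overall IE_4 order: Si < C < Be < B.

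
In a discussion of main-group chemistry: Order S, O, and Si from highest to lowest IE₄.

O > S > Si

The fourth ionization energy removes an electron from the +3 ion. For each element: S³⁺ still has 3 valence electrons; O³⁺ still has 3 valence electrons; Si³⁺ still has 1 valence electron.
All are still removing valence electrons, so compare the +3 ions as you would atoms: IE_4 generally rises across a period (higher Z_eff) and falls down a group (larger shell), subject to the usual subshell exceptions.
Valence configurations: S³⁺ [Ne]3s²3p¹, O³⁺ [He]2s²2p¹, Si³⁺ [Ne]3s¹.
The numbers (kJ/mol): S 4556, O 7469, Si 4356.
Putting it together, IE_4: Si < S < O.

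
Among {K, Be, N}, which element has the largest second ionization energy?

K

After 1 electron has been removed, what remains? K⁺ is the bare [Ar] core; Be⁺ still has 1 valence electron; N⁺ still has 4 valence electrons.
Pulling an electron out of a noble-gas core costs far more than removing a remaining valence electron, so K sits at the high end of IE_2.
Valence configurations: Be⁺ [He]2s¹, N⁺ [He]2s²2p².
Approximate IE_2 values (kJ/mol): K 3052, Be 1757, N 2856.
So the second ionization energies run Be < N < K.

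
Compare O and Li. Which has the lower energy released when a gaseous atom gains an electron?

Li

Li is in period 2, group 1; O is in period 2, group 16.
Electron affinity generally becomes more exothermic across a period toward the halogens and less exothermic down a group.
All lie in period 2, so electron affinity increases left to right.
So Li has the lower energy released when a gaseous atom gains an electron (Li < O).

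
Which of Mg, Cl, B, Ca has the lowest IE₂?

Ca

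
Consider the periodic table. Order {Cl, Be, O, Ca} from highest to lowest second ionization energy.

After 1 electron has been removed, what remains? Cl⁺ still has 6 valence electrons; Be⁺ still has 1 valence electron; O⁺ still has 5 valence electrons; Ca⁺ still has 1 valence electron.
All are still removing valence electrons, so compare the +1 ions as you would atoms: IE_2 generally rises across a period (higher Z_eff) and falls down a group (larger shell), subject to the usual subshell exceptions.
Valence configurations: Cl⁺ [Ne]3s²3p⁴, Be⁺ [He]2s¹, O⁺ [He]2s²2p³, Ca⁺ [Ar]4s¹.
Tabulated IE_2 (kJ/mol): Cl 2298, Be 1757, O 3388, Ca 1145.
So the second ionization energies run Ca < Be < Cl < O.

O > Cl > Be > Ca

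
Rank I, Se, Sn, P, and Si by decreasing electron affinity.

Electron affinity generally becomes more exothermic across a period toward the halogens and less exothermic down a group.
Here both period and group differ, so the two effects have to be weighed against each other.
Sn > P: this pair runs against the simple trend — see the exception note.
Si > Sn: Si sits above Sn in group 14, so the down-group effect alone puts Si higher.
Se > Si: the two effects oppose for this pair; the across-period effect wins (195 vs 134 kJ/mol).
I > Se: the two effects oppose for this pair; the across-period effect wins (295 vs 195 kJ/mol).
Note the exception: Sn has a higher electron affinity than P, contrary to the simple trend — adding an electron to P's half-filled np³ subshell costs electron-pairing energy.
Note the exception: Si has a higher electron affinity than P, contrary to the simple trend — adding an electron to P's half-filled 3p³ is unfavourable, so Si (3p²) has the more exothermic EA.
Approximate values (kJ/mol): Si 134, P 72, Se 195, Sn 107, I 295.
So from highest to lowest: I > Se > Si > Sn > P.

I > Se > Si > Sn > P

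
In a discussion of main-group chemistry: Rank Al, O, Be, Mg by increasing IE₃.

The third ionization energy removes an electron from the +2 ion. For each element: Al²⁺ still has 1 valence electron; O²⁺ still has 4 valence electrons; Be²⁺ is the bare [He] core; Mg²⁺ is the bare [Ne] core.
Core electrons are held far more tightly than valence electrons, so Mg and Be top the IE_3 order.
Valence configurations: Al²⁺ [Ne]3s¹, O²⁺ [He]2s²2p².
Approximate IE_3 values (kJ/mol): Al 2745, O 5300, Be 14849, Mg 7733.
So the third ionization energies run Al < O < Mg < Be.

Al < O < Mg < Be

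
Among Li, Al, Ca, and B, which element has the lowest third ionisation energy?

The third ionization energy removes an electron from the +2 ion. For each element: Li²⁺ is already 1 electron into the core; Al²⁺ still has 1 valence electron; Ca²⁺ is the bare [Ar] core; B²⁺ still has 1 valence electron.
Pulling an electron out of a noble-gas core costs far more than removing a remaining valence electron, so Ca and Li sit at the high end of IE_3.
Valence configurations: Al²⁺ [Ne]3s¹, B²⁺ [He]2s¹.
The numbers (kJ/mol): Li 11815, Al 2745, Ca 4912, B 3660.
Putting it together, IE_3: Al < B < Ca < Li.

Al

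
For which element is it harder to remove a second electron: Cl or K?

K

After 1 electron has been removed, what remains? Cl⁺ still has 6 valence electrons; K⁺ is the bare [Ar] core.
Breaking into a closed-shell core is much more expensive than removing a leftover valence electron — K has the largest IE_2 here.
Tabulated IE_2 (kJ/mol): Cl 2298, K 3052.
Hence IE_2: Cl < K.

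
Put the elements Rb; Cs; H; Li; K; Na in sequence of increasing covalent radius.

Radius decreases left→right (rising Z_eff, same n) and increases top→bottom (higher n).
All are in group 1, so atomic radius increases down the group.
So from smallest to largest: H < Li < Na < K < Rb < Cs.

H < Li < Na < K < Rb < Cs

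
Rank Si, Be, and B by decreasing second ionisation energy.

B > Be > Si

Consider each +1 ion: Si⁺ still has 3 valence electrons; Be⁺ still has 1 valence electron; B⁺ still has 2 valence electrons.
All are still removing valence electrons, so compare the +1 ions as you would atoms: IE_2 generally rises across a period (higher Z_eff) and falls down a group (larger shell), subject to the usual subshell exceptions.
Valence configurations: Si⁺ [Ne]3s²3p¹, Be⁺ [He]2s¹, B⁺ [He]2s².
Approximate IE_2 values (kJ/mol): Si 1577, Be 1757, B 2427.
So the second ionization energies run Si < Be < B.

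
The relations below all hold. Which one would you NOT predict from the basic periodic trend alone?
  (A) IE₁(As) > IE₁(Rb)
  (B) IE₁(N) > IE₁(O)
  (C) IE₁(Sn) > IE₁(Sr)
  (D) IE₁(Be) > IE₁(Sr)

(B)

The general trend: first ionization energy increases across a period and decreases down a group.
(A) As (period 4, group 15) vs Rb (period 5, group 1): the stated order agrees with the simple trend.
(B) N (period 2, group 15) vs O (period 2, group 16): the stated order contradicts the simple trend.
(C) Sn (period 5, group 14) vs Sr (period 5, group 2): the stated order agrees with the simple trend.
(D) Be (period 2, group 2) vs Sr (period 5, group 2): the stated order agrees with the simple trend.
The exception is (B): pairing an electron in O's 2p⁴ costs repulsion energy, so O ionizes more easily than half-filled N (2p³).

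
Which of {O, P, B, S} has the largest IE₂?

O

Consider each +1 ion: O⁺ still has 5 valence electrons; P⁺ still has 4 valence electrons; B⁺ still has 2 valence electrons; S⁺ still has 5 valence electrons.
All are still removing valence electrons, so compare the +1 ions as you would atoms: IE_2 generally rises across a period (higher Z_eff) and falls down a group (larger shell), subject to the usual subshell exceptions.
Valence configurations: O⁺ [He]2s²2p³, P⁺ [Ne]3s²3p², B⁺ [He]2s², S⁺ [Ne]3s²3p³.
Approximate IE_2 values (kJ/mol): O 3388, P 1907, B 2427, S 2252.
So the second ionization energies run P < S < B < O.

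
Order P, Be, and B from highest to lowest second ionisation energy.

B > P > Be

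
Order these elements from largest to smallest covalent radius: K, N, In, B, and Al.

K > In > Al > B > N

B is in period 2, group 13; N is in period 2, group 15; Al is in period 3, group 13; K is in period 4, group 1; In is in period 5, group 13.
Moving right in a period, electrons are added to the same shell under a stronger nuclear pull, so atoms get smaller; moving down, a new shell is opened and atoms get larger.
Neither a single period nor a single group — weigh both effects.
B > N: B lies to the left of N in period 2, so the across-period effect alone puts B larger.
Al > B: Al sits below B in group 13, so the down-group effect alone puts Al larger.
In > Al: In sits below Al in group 13, so the down-group effect alone puts In larger.
K > In: period and group pull opposite ways; the across-period shift dominates (196 vs 142 pm).
Approximate values (pm): B 85, N 71, Al 126, K 196, In 142.
So from largest to smallest: K > In > Al > B > N.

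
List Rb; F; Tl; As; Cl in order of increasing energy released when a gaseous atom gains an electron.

Tl < Rb < As < F < Cl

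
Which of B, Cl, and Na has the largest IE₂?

Na

Consider each +1 ion: B⁺ still has 2 valence electrons; Cl⁺ still has 6 valence electrons; Na⁺ is the bare [Ne] core.
Core electrons are held far more tightly than valence electrons, so Na tops the IE_2 order.
Valence configurations: B⁺ [He]2s², Cl⁺ [Ne]3s²3p⁴.
Approximate IE_2 values (kJ/mol): B 2427, Cl 2298, Na 4562.
Overall IE_2 order: Cl < B < Na.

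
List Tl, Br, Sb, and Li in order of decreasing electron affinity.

Br, Sb, Li, Tl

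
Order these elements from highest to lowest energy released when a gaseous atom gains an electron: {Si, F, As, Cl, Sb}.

Cl, F, Si, Sb, As

F is in period 2, group 17; Si is in period 3, group 14; Cl is in period 3, group 17; As is in period 4, group 15; Sb is in period 5, group 15.
Electron affinity generally becomes more exothermic across a period toward the halogens and less exothermic down a group.
These span different periods and groups, so the two trends combine.
Sb > As: this pair runs against the simple trend — see the exception note.
Si > Sb: period and group pull opposite ways; the down-group shift dominates (134 vs 103 kJ/mol).
F > Si: both effects reinforce here, so F is clearly the higher of the two.
Cl > F: this pair runs against the simple trend — see the exception note.
Note the exception: Sb has a higher electron affinity than As, contrary to the simple trend — both are half-filled np³, but the pairing/repulsion penalty for the added electron shrinks as the p orbitals become larger and more diffuse down the group, and for Sb that outweighs the weaker nuclear attraction.
Note the exception: Cl has a higher electron affinity than F, contrary to the simple trend — F's small 2p subshell makes the incoming electron feel strong e⁻–e⁻ repulsion, so Cl actually releases more energy on gaining an electron.
Tabulated electron affinity (kJ/mol): F 328, Si 134, Cl 349, As 78, Sb 103.
So from highest to lowest: Cl > F > Si > Sb > As.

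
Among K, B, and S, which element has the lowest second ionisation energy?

IE_2 is the cost of taking one more electron from the +1 cation: K⁺ is the bare [Ar] core; B⁺ still has 2 valence electrons; S⁺ still has 5 valence electrons.
Breaking into a closed-shell core is much more expensive than removing a leftover valence electron — K has the largest IE_2 here.
Valence configurations: B⁺ [He]2s², S⁺ [Ne]3s²3p³.
Tabulated IE_2 (kJ/mol): K 3052, B 2427, S 2252.
Putting it together, IE_2: S < B < K.

S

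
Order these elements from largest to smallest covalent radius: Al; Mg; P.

Atomic radius shrinks across a period as nuclear charge pulls the same shell inward, and grows down a group as new shells are added.
All lie in period 3, so atomic radius increases right to left.
So from largest to smallest: Mg > Al > P.

Mg > Al > P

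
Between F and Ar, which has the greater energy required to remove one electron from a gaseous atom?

F is in period 2, group 17; Ar is in period 3, group 18.
Removing the outermost electron gets harder across a period and easier down a group.
A diagonal step moves right (one effect) and down (the opposite effect) at once.
F > Ar: the two effects oppose for this pair; the down-group effect wins (1681 vs 1521 kJ/mol).
Tabulated first ionization energy (kJ/mol): F 1681, Ar 1521.
So F has the greater energy required to remove one electron from a gaseous atom (F > Ar).

F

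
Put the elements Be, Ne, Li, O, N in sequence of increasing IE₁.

Li < Be < O < N < Ne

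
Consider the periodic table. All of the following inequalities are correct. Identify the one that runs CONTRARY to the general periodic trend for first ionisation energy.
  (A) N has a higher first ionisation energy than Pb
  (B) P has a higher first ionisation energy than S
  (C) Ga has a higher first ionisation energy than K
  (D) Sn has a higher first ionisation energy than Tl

(B)

The general trend: first ionisation energy increases across a period and decreases down a group.
(A) N (period 2, group 15) vs Pb (period 6, group 14): the stated order agrees with the simple trend.
(B) P (period 3, group 15) vs S (period 3, group 16): the stated order contradicts the simple trend.
(C) Ga (period 4, group 13) vs K (period 4, group 1): the stated order agrees with the simple trend.
(D) Sn (period 5, group 14) vs Tl (period 6, group 13): the stated order agrees with the simple trend.
The exception is (B): S (3p⁴) ionizes more easily than half-filled P (3p³) because the paired 3p electron in S is pushed out by e⁻–e⁻ repulsion.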